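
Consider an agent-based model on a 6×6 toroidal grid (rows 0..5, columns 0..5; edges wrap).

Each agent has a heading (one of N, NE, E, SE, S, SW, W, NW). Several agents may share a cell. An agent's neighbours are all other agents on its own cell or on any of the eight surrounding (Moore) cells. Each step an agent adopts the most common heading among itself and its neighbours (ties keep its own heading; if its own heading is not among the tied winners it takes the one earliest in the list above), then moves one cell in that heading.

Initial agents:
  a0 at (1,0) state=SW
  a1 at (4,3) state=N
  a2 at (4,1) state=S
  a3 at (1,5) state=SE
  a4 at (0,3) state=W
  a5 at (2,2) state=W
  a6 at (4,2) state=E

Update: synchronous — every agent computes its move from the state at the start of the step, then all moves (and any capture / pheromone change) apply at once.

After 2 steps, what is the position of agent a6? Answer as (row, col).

t=1: a0@(2,5):SW a1@(3,3):N a2@(5,1):S a3@(2,0):SE a4@(0,2):W a5@(2,1):W a6@(4,3):E
t=2: a0@(3,4):SW a1@(2,3):N a2@(0,1):S a3@(3,1):SE a4@(0,1):W a5@(2,0):W a6@(4,4):E

(4, 4)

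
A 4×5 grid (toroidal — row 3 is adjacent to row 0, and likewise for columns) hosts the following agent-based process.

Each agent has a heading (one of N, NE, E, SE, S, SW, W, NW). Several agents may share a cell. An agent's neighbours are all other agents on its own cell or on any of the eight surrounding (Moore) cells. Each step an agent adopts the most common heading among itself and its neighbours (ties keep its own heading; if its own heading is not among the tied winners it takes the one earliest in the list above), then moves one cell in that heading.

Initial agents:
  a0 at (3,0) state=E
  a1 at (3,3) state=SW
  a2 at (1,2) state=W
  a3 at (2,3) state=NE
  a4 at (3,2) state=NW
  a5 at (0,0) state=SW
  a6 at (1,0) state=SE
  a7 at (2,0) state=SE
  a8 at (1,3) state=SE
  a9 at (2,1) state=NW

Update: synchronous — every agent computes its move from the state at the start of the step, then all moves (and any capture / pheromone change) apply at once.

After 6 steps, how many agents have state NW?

10

t=1: a0@(3,1):E a1@(0,2):SW a2@(1,1):W a3@(1,4):NE a4@(2,1):NW a5@(1,4):SW a6@(2,1):SE a7@(3,1):SE a8@(2,4):SE a9@(1,0):NW
t=2: a0@(0,2):SE a1@(1,1):SW a2@(0,0):NW a3@(0,0):NE a4@(1,0):NW a5@(2,3):SW a6@(3,2):SE a7@(0,2):SE a8@(3,0):SE a9@(0,4):NW
t=3: a0@(1,3):SE a1@(2,2):SE a2@(3,4):NW a3@(3,4):NW a4@(0,4):NW a5@(3,2):SW a6@(0,3):SE a7@(1,3):SE a8@(2,4):NW a9@(3,3):NW
t=4: a0@(2,4):SE a1@(3,3):SE a2@(2,3):NW a3@(2,3):NW a4@(3,3):NW a5@(0,3):SE a6@(3,2):NW a7@(2,4):SE a8@(1,3):NW a9@(2,2):NW
t=5: a0@(1,3):NW a1@(2,2):NW a2@(1,2):NW a3@(1,2):NW a4@(2,2):NW a5@(3,2):NW a6@(2,1):NW a7@(1,3):NW a8@(0,2):NW a9@(1,1):NW
t=6: a0@(0,2):NW a1@(1,1):NW a2@(0,1):NW a3@(0,1):NW a4@(1,1):NW a5@(2,1):NW a6@(1,0):NW a7@(0,2):NW a8@(3,1):NW a9@(0,0):NW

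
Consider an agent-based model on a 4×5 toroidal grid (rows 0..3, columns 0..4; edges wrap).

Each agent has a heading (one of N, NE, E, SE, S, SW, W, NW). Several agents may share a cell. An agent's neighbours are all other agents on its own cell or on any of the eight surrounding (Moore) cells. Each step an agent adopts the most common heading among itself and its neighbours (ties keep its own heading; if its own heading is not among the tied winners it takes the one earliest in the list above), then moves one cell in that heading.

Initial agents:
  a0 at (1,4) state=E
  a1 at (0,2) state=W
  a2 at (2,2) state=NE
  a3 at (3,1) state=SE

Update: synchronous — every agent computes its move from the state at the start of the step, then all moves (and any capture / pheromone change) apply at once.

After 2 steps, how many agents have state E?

t=1: a0@(1,0):E a1@(0,1):W a2@(1,3):NE a3@(0,2):SE
t=2: a0@(1,1):E a1@(0,0):W a2@(0,4):NE a3@(1,3):SE

1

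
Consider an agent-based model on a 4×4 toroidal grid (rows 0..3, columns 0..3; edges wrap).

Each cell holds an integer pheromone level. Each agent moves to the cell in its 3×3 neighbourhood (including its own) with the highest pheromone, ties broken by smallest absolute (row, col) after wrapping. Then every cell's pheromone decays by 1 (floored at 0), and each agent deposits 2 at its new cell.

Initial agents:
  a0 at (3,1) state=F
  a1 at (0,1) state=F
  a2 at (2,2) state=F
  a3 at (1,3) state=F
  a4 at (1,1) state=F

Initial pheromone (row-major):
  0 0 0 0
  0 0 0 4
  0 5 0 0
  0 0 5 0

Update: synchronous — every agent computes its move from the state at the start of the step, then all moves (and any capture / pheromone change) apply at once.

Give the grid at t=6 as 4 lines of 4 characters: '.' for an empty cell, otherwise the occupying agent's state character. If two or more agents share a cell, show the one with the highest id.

....
...F
.F..
....

t=1: a0@(2,1) a1@(3,2) a2@(2,1) a3@(1,3) a4@(2,1) | pheromone: 0 0 0 0 / 0 0 0 5 / 0 10 0 0 / 0 0 6 0
t=2: a0@(2,1) a1@(2,1) a2@(2,1) a3@(1,3) a4@(2,1) | pheromone: 0 0 0 0 / 0 0 0 6 / 0 17 0 0 / 0 0 5 0
t=3: a0@(2,1) a1@(2,1) a2@(2,1) a3@(1,3) a4@(2,1) | pheromone: 0 0 0 0 / 0 0 0 7 / 0 24 0 0 / 0 0 4 0
t=4: a0@(2,1) a1@(2,1) a2@(2,1) a3@(1,3) a4@(2,1) | pheromone: 0 0 0 0 / 0 0 0 8 / 0 31 0 0 / 0 0 3 0
t=5: a0@(2,1) a1@(2,1) a2@(2,1) a3@(1,3) a4@(2,1) | pheromone: 0 0 0 0 / 0 0 0 9 / 0 38 0 0 / 0 0 2 0
t=6: a0@(2,1) a1@(2,1) a2@(2,1) a3@(1,3) a4@(2,1) | pheromone: 0 0 0 0 / 0 0 0 10 / 0 45 0 0 / 0 0 1 0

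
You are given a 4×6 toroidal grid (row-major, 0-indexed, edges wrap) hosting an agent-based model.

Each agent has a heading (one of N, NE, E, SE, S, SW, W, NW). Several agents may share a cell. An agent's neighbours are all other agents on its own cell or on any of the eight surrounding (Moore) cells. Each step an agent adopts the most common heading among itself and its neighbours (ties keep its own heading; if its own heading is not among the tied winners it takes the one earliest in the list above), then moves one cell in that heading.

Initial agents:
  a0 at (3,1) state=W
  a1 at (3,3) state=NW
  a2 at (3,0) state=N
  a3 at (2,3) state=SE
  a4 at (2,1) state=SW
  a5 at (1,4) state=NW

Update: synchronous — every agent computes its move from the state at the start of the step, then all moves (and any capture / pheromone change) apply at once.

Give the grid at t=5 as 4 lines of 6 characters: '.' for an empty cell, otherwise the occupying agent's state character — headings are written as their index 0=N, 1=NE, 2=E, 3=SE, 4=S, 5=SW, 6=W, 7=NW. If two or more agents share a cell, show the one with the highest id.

t=1: a0@(3,0):W a1@(2,2):NW a2@(2,0):N a3@(1,2):NW a4@(3,0):SW a5@(0,3):NW
t=2: a0@(3,5):W a1@(1,1):NW a2@(1,0):N a3@(0,1):NW a4@(0,5):SW a5@(3,2):NW
t=3: a0@(3,4):W a1@(0,0):NW a2@(0,5):NW a3@(3,0):NW a4@(1,4):SW a5@(2,1):NW
t=4: a0@(3,3):W a1@(3,5):NW a2@(3,4):NW a3@(2,5):NW a4@(2,3):SW a5@(1,0):NW
t=5: a0@(3,2):W a1@(2,4):NW a2@(2,3):NW a3@(1,4):NW a4@(3,2):SW a5@(0,5):NW

.....7
....7.
...77.
..5...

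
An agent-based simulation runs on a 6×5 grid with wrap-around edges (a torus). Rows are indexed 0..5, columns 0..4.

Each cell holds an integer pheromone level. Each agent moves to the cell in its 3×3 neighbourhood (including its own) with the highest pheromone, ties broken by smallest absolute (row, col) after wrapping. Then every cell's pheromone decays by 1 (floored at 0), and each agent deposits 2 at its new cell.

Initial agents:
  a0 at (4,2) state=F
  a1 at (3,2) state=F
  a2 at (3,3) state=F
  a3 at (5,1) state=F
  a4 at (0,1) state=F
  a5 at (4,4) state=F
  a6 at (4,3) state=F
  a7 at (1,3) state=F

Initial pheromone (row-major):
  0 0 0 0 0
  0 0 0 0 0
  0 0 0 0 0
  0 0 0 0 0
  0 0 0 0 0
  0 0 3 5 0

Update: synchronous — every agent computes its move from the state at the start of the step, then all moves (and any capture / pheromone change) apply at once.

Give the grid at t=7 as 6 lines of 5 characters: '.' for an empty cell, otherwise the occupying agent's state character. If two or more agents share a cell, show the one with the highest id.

.....
.....
.F...
.....
.....
...F.

t=1: a0@(5,3) a1@(2,1) a2@(2,2) a3@(5,2) a4@(5,2) a5@(5,3) a6@(5,3) a7@(0,2) | pheromone: 0 0 2 0 0 / 0 0 0 0 0 / 0 2 2 0 0 / 0 0 0 0 0 / 0 0 0 0 0 / 0 0 6 10 0
t=2: a0@(5,3) a1@(2,1) a2@(2,1) a3@(5,3) a4@(5,3) a5@(5,3) a6@(5,3) a7@(5,3) | pheromone: 0 0 1 0 0 / 0 0 0 0 0 / 0 5 1 0 0 / 0 0 0 0 0 / 0 0 0 0 0 / 0 0 5 21 0
t=3: a0@(5,3) a1@(2,1) a2@(2,1) a3@(5,3) a4@(5,3) a5@(5,3) a6@(5,3) a7@(5,3) | pheromone: 0 0 0 0 0 / 0 0 0 0 0 / 0 8 0 0 0 / 0 0 0 0 0 / 0 0 0 0 0 / 0 0 4 32 0
t=4: a0@(5,3) a1@(2,1) a2@(2,1) a3@(5,3) a4@(5,3) a5@(5,3) a6@(5,3) a7@(5,3) | pheromone: 0 0 0 0 0 / 0 0 0 0 0 / 0 11 0 0 0 / 0 0 0 0 0 / 0 0 0 0 0 / 0 0 3 43 0
t=5: a0@(5,3) a1@(2,1) a2@(2,1) a3@(5,3) a4@(5,3) a5@(5,3) a6@(5,3) a7@(5,3) | pheromone: 0 0 0 0 0 / 0 0 0 0 0 / 0 14 0 0 0 / 0 0 0 0 0 / 0 0 0 0 0 / 0 0 2 54 0
t=6: a0@(5,3) a1@(2,1) a2@(2,1) a3@(5,3) a4@(5,3) a5@(5,3) a6@(5,3) a7@(5,3) | pheromone: 0 0 0 0 0 / 0 0 0 0 0 / 0 17 0 0 0 / 0 0 0 0 0 / 0 0 0 0 0 / 0 0 1 65 0
t=7: a0@(5,3) a1@(2,1) a2@(2,1) a3@(5,3) a4@(5,3) a5@(5,3) a6@(5,3) a7@(5,3) | pheromone: 0 0 0 0 0 / 0 0 0 0 0 / 0 20 0 0 0 / 0 0 0 0 0 / 0 0 0 0 0 / 0 0 0 76 0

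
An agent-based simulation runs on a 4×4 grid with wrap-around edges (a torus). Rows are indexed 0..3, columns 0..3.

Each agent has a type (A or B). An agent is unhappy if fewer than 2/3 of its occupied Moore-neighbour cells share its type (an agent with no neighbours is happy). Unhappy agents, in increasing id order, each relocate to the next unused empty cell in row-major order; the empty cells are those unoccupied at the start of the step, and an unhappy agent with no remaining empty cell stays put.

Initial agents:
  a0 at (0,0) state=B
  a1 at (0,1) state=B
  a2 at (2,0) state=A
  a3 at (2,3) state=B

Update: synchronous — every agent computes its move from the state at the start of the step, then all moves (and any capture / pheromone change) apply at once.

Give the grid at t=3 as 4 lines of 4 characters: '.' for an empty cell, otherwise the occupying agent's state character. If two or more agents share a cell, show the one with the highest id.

.BBA
...B
....
....

t=1: a0@(0,0):B a1@(0,1):B a2@(0,2):A a3@(0,3):B
t=2: a0@(0,0):B a1@(1,0):B a2@(1,1):A a3@(1,2):B
t=3: a0@(0,1):B a1@(0,2):B a2@(0,3):A a3@(1,3):B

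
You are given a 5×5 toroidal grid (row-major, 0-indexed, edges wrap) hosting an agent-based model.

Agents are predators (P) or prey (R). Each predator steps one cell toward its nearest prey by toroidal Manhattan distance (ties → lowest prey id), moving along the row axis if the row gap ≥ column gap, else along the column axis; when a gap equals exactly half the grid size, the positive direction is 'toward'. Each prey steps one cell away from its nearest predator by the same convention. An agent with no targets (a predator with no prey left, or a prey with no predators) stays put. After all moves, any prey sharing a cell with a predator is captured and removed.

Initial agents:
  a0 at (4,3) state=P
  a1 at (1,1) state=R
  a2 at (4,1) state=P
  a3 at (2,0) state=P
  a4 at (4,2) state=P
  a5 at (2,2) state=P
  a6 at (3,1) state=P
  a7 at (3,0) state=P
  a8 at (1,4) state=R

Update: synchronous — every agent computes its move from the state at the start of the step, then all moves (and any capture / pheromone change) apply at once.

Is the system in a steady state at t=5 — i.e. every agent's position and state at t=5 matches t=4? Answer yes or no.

yes

t=1: a0@(0,3):P a2@(0,1):P a3@(1,0):P a4@(0,2):P a5@(1,2):P a6@(2,1):P a7@(2,0):P a8@(0,4):R
t=2: a0@(0,4):P a2@(0,0):P a3@(0,0):P a4@(0,3):P a5@(1,3):P a6@(1,1):P a7@(1,0):P
t=3: (unchanged — steady state)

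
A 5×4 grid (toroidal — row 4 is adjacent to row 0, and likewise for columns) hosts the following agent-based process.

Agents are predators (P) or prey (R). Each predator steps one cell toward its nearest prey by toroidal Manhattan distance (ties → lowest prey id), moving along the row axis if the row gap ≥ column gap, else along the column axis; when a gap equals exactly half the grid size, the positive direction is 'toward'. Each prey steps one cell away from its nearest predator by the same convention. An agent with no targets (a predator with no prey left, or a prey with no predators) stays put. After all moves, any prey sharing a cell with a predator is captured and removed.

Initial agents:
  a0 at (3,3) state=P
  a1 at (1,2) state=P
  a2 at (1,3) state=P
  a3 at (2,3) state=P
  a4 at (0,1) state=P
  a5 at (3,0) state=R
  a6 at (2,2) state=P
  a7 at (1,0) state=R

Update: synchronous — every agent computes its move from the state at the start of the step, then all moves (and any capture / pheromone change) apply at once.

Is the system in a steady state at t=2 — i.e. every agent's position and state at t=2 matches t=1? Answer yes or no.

no

t=1: a0@(3,0):P a1@(1,3):P a2@(1,0):P a3@(3,3):P a4@(1,1):P a5@(3,1):R a6@(2,3):P
t=2: a0@(3,1):P a1@(2,3):P a2@(2,0):P a3@(3,0):P a4@(2,1):P a5@(3,2):R a6@(2,0):P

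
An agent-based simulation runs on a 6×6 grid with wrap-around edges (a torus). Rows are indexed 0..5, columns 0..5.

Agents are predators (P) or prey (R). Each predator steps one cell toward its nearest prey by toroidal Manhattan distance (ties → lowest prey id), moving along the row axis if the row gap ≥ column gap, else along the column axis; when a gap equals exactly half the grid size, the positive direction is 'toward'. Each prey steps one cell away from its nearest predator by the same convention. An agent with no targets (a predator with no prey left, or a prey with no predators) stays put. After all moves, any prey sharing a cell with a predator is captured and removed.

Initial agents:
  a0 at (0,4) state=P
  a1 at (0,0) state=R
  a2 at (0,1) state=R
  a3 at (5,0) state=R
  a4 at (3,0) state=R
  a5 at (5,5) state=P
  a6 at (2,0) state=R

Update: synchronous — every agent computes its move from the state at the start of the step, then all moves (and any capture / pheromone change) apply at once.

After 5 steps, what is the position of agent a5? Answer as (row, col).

(0, 3)

t=1: a0@(0,5):P a1@(0,1):R a2@(0,0):R a3@(5,1):R a4@(2,0):R a5@(5,0):P a6@(3,0):R
t=2: a0@(0,0):P a1@(0,2):R a2@(0,1):R a3@(5,2):R a4@(3,0):R a5@(0,0):P a6@(2,0):R
t=3: a0@(0,1):P a1@(0,3):R a2@(0,2):R a3@(5,3):R a4@(2,0):R a5@(0,1):P a6@(3,0):R
t=4: a0@(0,2):P a1@(0,4):R a2@(0,3):R a3@(5,4):R a4@(3,0):R a5@(0,2):P a6@(2,0):R
t=5: a0@(0,3):P a1@(0,5):R a2@(0,4):R a3@(5,5):R a4@(2,0):R a5@(0,3):P a6@(3,0):R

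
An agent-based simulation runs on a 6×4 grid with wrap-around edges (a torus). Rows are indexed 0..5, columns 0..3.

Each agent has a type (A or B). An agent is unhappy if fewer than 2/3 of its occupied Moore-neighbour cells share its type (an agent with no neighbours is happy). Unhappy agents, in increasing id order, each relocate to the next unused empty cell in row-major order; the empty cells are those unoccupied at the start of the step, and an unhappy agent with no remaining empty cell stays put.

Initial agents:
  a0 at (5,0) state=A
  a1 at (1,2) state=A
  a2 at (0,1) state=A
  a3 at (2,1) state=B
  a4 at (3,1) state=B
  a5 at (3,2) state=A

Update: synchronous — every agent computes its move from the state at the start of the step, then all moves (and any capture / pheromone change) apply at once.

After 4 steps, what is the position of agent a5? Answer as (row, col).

t=1: a0@(5,0):A a1@(0,0):A a2@(0,1):A a3@(0,2):B a4@(0,3):B a5@(1,0):A
t=2: a0@(5,0):A a1@(0,0):A a2@(0,1):A a3@(1,1):B a4@(1,2):B a5@(1,0):A
t=3: a0@(5,0):A a1@(0,0):A a2@(0,2):A a3@(0,3):B a4@(1,3):B a5@(1,0):A
t=4: a0@(0,1):A a1@(1,1):A a2@(1,2):A a3@(2,0):B a4@(2,1):B a5@(2,2):A

(2, 2)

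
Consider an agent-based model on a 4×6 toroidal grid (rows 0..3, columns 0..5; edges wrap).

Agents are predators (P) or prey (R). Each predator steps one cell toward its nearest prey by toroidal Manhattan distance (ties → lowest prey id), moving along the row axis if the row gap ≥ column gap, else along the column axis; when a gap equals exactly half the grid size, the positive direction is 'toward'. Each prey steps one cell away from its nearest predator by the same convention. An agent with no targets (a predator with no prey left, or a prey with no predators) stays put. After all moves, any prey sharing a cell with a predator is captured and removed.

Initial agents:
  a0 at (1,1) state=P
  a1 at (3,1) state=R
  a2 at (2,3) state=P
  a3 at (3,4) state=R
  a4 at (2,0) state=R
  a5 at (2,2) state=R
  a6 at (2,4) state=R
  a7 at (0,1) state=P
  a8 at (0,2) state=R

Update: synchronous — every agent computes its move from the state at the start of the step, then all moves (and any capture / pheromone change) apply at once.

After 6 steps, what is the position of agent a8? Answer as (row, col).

(3, 1)

t=1: a0@(2,1):P a2@(2,2):P a3@(0,4):R a4@(3,0):R a6@(2,5):R a7@(3,1):P a8@(0,3):R
t=2: a0@(3,1):P a2@(2,1):P a3@(3,4):R a4@(3,5):R a6@(2,4):R a7@(3,0):P a8@(3,3):R
t=3: a0@(3,0):P a2@(2,0):P a3@(3,3):R a4@(3,4):R a6@(2,3):R a7@(3,5):P a8@(3,4):R
t=4: a0@(3,5):P a2@(2,5):P a3@(3,2):R a4@(3,3):R a6@(2,2):R a7@(3,4):P a8@(3,3):R
t=5: a0@(3,4):P a2@(2,4):P a3@(3,1):R a4@(3,2):R a6@(2,1):R a7@(3,3):P a8@(3,2):R
t=6: a0@(3,3):P a2@(2,3):P a3@(3,0):R a4@(3,1):R a6@(2,0):R a7@(3,2):P a8@(3,1):R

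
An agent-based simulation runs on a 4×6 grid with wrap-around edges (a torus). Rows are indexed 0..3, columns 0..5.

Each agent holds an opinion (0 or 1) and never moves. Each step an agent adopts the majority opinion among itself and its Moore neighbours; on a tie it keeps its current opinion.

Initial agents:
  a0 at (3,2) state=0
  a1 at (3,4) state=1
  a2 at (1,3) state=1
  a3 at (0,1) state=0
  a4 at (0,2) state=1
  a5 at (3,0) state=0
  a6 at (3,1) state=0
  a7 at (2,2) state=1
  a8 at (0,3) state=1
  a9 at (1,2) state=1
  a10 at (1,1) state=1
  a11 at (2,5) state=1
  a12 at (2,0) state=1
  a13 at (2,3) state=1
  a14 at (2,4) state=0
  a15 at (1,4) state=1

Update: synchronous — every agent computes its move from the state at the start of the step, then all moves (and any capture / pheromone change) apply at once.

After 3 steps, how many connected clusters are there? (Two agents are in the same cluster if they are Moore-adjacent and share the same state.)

t=1: a0@(3,2):1 a1@(3,4):1 a2@(1,3):1 a3@(0,1):0 a4@(0,2):1 a5@(3,0):0 a6@(3,1):0 a7@(2,2):1 a8@(0,3):1 a9@(1,2):1 a10@(1,1):1 a11@(2,5):1 a12@(2,0):1 a13@(2,3):1 a14@(2,4):1 a15@(1,4):1
t=2: a0@(3,2):1 a1@(3,4):1 a2@(1,3):1 a3@(0,1):1 a4@(0,2):1 a5@(3,0):0 a6@(3,1):1 a7@(2,2):1 a8@(0,3):1 a9@(1,2):1 a10@(1,1):1 a11@(2,5):1 a12@(2,0):1 a13@(2,3):1 a14@(2,4):1 a15@(1,4):1
t=3: a0@(3,2):1 a1@(3,4):1 a2@(1,3):1 a3@(0,1):1 a4@(0,2):1 a5@(3,0):1 a6@(3,1):1 a7@(2,2):1 a8@(0,3):1 a9@(1,2):1 a10@(1,1):1 a11@(2,5):1 a12@(2,0):1 a13@(2,3):1 a14@(2,4):1 a15@(1,4):1

1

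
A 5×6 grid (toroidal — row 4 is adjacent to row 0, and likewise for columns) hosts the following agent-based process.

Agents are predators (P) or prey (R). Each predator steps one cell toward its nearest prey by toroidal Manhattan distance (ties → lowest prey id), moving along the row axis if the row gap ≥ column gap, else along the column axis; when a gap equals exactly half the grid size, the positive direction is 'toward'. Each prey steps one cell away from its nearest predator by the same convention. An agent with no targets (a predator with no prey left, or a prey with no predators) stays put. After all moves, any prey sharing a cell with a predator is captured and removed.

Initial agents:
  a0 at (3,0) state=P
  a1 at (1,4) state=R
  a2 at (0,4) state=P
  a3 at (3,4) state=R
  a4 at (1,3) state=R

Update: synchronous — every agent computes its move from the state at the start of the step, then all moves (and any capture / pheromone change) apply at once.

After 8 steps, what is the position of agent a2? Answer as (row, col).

t=1: a0@(3,5):P a1@(2,4):R a2@(1,4):P a3@(3,3):R a4@(2,3):R
t=2: a0@(2,5):P a1@(3,4):R a2@(2,4):P a3@(3,2):R a4@(3,3):R
t=3: a0@(3,5):P a1@(4,4):R a2@(3,4):P a3@(3,1):R a4@(4,3):R
t=4: a0@(4,5):P a1@(0,4):R a2@(4,4):P a3@(3,2):R a4@(0,3):R
t=5: a0@(0,5):P a1@(1,4):R a2@(0,4):P a3@(3,1):R a4@(1,3):R
t=6: a0@(1,5):P a1@(2,4):R a2@(1,4):P a3@(2,1):R a4@(2,3):R
t=7: a0@(2,5):P a1@(3,4):R a2@(2,4):P a3@(2,2):R a4@(3,3):R
t=8: a0@(3,5):P a1@(4,4):R a2@(3,4):P a3@(2,1):R a4@(4,3):R

(3, 4)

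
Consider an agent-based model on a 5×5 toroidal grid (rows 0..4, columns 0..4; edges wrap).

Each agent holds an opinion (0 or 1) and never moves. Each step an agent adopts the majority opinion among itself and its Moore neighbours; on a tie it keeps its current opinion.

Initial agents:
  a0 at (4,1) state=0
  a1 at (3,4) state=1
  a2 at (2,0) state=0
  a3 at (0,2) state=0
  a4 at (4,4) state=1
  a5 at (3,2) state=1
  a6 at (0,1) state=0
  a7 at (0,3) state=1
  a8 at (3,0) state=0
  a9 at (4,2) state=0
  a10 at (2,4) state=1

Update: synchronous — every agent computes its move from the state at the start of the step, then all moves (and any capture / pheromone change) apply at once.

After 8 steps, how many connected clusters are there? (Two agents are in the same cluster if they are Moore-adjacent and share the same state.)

2

t=1: a0@(4,1):0 a1@(3,4):1 a2@(2,0):0 a3@(0,2):0 a4@(4,4):1 a5@(3,2):0 a6@(0,1):0 a7@(0,3):1 a8@(3,0):0 a9@(4,2):0 a10@(2,4):1
t=2: (unchanged — steady state)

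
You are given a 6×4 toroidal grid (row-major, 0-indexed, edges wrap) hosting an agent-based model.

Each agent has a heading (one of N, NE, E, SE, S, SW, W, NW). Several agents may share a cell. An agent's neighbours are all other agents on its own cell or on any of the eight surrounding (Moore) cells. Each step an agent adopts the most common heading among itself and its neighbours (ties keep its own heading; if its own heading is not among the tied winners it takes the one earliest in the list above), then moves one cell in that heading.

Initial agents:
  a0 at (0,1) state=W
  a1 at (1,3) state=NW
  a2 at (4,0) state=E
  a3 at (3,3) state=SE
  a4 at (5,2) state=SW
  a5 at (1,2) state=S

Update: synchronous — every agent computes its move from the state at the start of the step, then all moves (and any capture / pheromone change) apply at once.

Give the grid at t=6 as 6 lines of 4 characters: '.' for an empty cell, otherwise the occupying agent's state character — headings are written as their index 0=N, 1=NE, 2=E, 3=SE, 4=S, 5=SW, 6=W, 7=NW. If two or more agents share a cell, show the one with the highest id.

t=1: a0@(0,0):W a1@(0,2):NW a2@(4,1):E a3@(4,0):SE a4@(0,1):SW a5@(2,2):S
t=2: a0@(0,3):W a1@(5,1):NW a2@(4,2):E a3@(5,1):SE a4@(1,0):SW a5@(3,2):S
t=3: a0@(0,2):W a1@(4,0):NW a2@(4,3):E a3@(0,2):SE a4@(2,3):SW a5@(4,2):S
t=4: a0@(0,1):W a1@(3,3):NW a2@(4,0):E a3@(1,3):SE a4@(3,2):SW a5@(5,2):S
t=5: a0@(0,0):W a1@(2,2):NW a2@(4,1):E a3@(2,0):SE a4@(4,1):SW a5@(0,2):S
t=6: a0@(0,3):W a1@(1,1):NW a2@(4,2):E a3@(3,1):SE a4@(5,0):SW a5@(1,2):S

...6
.74.
....
.3..
..2.
5...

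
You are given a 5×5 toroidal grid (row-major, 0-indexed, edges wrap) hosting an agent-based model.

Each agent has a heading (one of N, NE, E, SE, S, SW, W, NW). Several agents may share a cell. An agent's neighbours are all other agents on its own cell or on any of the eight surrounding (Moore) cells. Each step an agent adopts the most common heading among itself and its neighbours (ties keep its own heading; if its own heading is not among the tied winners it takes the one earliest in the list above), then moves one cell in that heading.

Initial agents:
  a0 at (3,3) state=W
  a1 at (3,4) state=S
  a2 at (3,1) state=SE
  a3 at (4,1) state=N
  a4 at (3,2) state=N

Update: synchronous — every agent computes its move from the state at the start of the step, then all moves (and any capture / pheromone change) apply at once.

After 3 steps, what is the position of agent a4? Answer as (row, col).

(0, 2)

t=1: a0@(3,2):W a1@(4,4):S a2@(2,1):N a3@(3,1):N a4@(2,2):N
t=2: a0@(2,2):N a1@(0,4):S a2@(1,1):N a3@(2,1):N a4@(1,2):N
t=3: a0@(1,2):N a1@(1,4):S a2@(0,1):N a3@(1,1):N a4@(0,2):N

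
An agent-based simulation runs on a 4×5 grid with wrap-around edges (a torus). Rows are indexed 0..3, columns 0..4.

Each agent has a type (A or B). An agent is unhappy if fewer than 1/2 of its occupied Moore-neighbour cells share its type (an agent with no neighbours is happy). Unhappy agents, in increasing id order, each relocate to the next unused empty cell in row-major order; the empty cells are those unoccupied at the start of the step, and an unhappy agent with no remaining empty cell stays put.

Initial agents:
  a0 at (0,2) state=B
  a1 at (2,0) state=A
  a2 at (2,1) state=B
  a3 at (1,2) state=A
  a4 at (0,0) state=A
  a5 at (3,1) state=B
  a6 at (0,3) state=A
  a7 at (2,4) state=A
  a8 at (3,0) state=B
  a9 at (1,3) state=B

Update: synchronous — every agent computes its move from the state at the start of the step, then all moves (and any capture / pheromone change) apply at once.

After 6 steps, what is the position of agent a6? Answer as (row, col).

(0, 3)

t=1: a0@(0,2):B a1@(0,1):A a2@(2,1):B a3@(0,4):A a4@(1,0):A a5@(3,1):B a6@(1,1):A a7@(1,4):A a8@(2,2):B a9@(2,3):B
t=2: a0@(0,0):B a1@(0,1):A a2@(2,1):B a3@(0,4):A a4@(1,0):A a5@(3,1):B a6@(0,3):A a7@(1,4):A a8@(2,2):B a9@(2,3):B
t=3: a0@(0,2):B a1@(1,1):A a2@(2,1):B a3@(0,4):A a4@(1,0):A a5@(3,1):B a6@(0,3):A a7@(1,4):A a8@(2,2):B a9@(2,3):B
t=4: a0@(0,0):B a1@(0,1):A a2@(2,1):B a3@(0,4):A a4@(1,0):A a5@(3,1):B a6@(0,3):A a7@(1,4):A a8@(2,2):B a9@(2,3):B
t=5: a0@(0,2):B a1@(1,1):A a2@(2,1):B a3@(0,4):A a4@(1,0):A a5@(3,1):B a6@(0,3):A a7@(1,4):A a8@(2,2):B a9@(2,3):B
t=6: a0@(0,0):B a1@(0,1):A a2@(2,1):B a3@(0,4):A a4@(1,0):A a5@(3,1):B a6@(0,3):A a7@(1,4):A a8@(2,2):B a9@(2,3):B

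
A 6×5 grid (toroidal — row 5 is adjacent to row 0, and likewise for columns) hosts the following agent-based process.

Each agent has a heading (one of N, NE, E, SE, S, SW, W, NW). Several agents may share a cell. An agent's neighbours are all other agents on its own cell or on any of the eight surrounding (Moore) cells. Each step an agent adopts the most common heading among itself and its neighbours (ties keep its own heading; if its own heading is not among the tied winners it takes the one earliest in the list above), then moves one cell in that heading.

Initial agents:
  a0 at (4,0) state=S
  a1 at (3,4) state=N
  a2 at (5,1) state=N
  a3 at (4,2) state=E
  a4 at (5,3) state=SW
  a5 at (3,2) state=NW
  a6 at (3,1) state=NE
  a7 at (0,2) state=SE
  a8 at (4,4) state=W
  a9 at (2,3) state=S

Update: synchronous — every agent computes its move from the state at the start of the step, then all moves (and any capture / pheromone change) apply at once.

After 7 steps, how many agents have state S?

6

t=1: a0@(3,0):N a1@(4,4):S a2@(4,1):N a3@(4,3):E a4@(0,2):SW a5@(2,1):NW a6@(2,2):NE a7@(1,3):SE a8@(4,3):W a9@(3,3):S
t=2: a0@(2,0):N a1@(5,4):S a2@(3,1):N a3@(5,3):S a4@(1,1):SW a5@(1,0):NW a6@(1,3):NE a7@(2,4):SE a8@(5,3):S a9@(4,3):S
t=3: a0@(1,0):N a1@(0,4):S a2@(2,1):N a3@(0,3):S a4@(2,0):SW a5@(0,4):NW a6@(0,4):NE a7@(3,0):SE a8@(0,3):S a9@(5,3):S
t=4: a0@(0,0):N a1@(1,4):S a2@(1,1):N a3@(1,3):S a4@(1,0):N a5@(1,4):S a6@(1,4):S a7@(4,1):SE a8@(1,3):S a9@(0,3):S
t=5: a0@(5,0):N a1@(2,4):S a2@(0,1):N a3@(2,3):S a4@(0,0):N a5@(2,4):S a6@(2,4):S a7@(5,2):SE a8@(2,3):S a9@(1,3):S
t=6: a0@(4,0):N a1@(3,4):S a2@(5,1):N a3@(3,3):S a4@(5,0):N a5@(3,4):S a6@(3,4):S a7@(0,3):SE a8@(3,3):S a9@(2,3):S
t=7: a0@(3,0):N a1@(4,4):S a2@(4,1):N a3@(4,3):S a4@(4,0):N a5@(4,4):S a6@(4,4):S a7@(1,4):SE a8@(4,3):S a9@(3,3):S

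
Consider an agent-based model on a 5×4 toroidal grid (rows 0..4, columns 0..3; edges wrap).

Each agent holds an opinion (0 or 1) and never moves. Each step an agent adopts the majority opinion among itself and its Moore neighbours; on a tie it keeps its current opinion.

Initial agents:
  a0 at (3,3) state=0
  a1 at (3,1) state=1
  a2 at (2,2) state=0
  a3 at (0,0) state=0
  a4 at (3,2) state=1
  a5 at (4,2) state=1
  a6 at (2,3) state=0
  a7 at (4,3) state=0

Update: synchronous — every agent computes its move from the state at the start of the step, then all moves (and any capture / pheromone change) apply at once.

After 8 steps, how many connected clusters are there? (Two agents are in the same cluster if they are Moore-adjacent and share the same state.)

1

t=1: a0@(3,3):0 a1@(3,1):1 a2@(2,2):0 a3@(0,0):0 a4@(3,2):0 a5@(4,2):1 a6@(2,3):0 a7@(4,3):0
t=2: a0@(3,3):0 a1@(3,1):1 a2@(2,2):0 a3@(0,0):0 a4@(3,2):0 a5@(4,2):0 a6@(2,3):0 a7@(4,3):0
t=3: a0@(3,3):0 a1@(3,1):0 a2@(2,2):0 a3@(0,0):0 a4@(3,2):0 a5@(4,2):0 a6@(2,3):0 a7@(4,3):0
t=4: (unchanged — steady state)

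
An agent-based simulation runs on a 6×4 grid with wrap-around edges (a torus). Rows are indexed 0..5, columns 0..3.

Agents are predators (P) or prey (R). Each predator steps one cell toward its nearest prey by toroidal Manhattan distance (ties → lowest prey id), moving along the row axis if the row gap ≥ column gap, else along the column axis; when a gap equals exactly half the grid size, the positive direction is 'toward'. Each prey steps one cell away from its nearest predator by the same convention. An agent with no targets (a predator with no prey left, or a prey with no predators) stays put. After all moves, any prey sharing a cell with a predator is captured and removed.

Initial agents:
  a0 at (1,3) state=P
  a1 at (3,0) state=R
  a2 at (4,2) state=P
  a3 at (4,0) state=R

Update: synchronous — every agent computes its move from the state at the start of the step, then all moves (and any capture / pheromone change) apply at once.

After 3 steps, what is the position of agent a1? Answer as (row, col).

(4, 2)

t=1: a0@(2,3):P a1@(4,0):R a2@(4,3):P
t=2: a0@(3,3):P a1@(4,1):R a2@(4,0):P
t=3: a0@(3,0):P a1@(4,2):R a2@(4,1):P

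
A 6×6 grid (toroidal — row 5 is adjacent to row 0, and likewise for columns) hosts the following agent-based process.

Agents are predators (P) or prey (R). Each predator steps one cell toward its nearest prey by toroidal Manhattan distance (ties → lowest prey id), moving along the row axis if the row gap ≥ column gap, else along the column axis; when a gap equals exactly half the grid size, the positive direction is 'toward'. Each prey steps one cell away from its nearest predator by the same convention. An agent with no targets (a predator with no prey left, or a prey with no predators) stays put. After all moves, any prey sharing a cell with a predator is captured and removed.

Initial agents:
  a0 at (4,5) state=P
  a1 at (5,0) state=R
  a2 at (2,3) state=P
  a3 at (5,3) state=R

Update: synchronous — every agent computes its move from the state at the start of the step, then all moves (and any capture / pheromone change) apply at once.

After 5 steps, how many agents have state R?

2

t=1: a0@(5,5):P a1@(0,0):R a2@(3,3):P a3@(5,2):R
t=2: a0@(0,5):P a1@(1,0):R a2@(4,3):P a3@(5,1):R
t=3: a0@(1,5):P a1@(2,0):R a2@(4,2):P a3@(5,2):R
t=4: a0@(2,5):P a1@(3,0):R a2@(5,2):P a3@(0,2):R
t=5: a0@(3,5):P a1@(4,0):R a2@(0,2):P a3@(1,2):R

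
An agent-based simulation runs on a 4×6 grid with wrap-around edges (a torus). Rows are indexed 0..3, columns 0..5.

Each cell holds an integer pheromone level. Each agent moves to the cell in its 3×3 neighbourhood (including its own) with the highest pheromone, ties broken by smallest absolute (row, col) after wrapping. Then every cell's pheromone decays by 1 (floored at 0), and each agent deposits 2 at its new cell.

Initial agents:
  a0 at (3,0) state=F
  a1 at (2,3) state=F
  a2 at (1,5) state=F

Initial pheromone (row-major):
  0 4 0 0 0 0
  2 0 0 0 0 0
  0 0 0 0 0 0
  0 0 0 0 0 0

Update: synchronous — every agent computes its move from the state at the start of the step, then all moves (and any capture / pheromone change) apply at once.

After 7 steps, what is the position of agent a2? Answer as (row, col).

t=1: a0@(0,1) a1@(1,2) a2@(1,0) | pheromone: 0 5 0 0 0 0 / 3 0 2 0 0 0 / 0 0 0 0 0 0 / 0 0 0 0 0 0
t=2: a0@(0,1) a1@(0,1) a2@(0,1) | pheromone: 0 10 0 0 0 0 / 2 0 1 0 0 0 / 0 0 0 0 0 0 / 0 0 0 0 0 0
t=3: a0@(0,1) a1@(0,1) a2@(0,1) | pheromone: 0 15 0 0 0 0 / 1 0 0 0 0 0 / 0 0 0 0 0 0 / 0 0 0 0 0 0
t=4: a0@(0,1) a1@(0,1) a2@(0,1) | pheromone: 0 20 0 0 0 0 / 0 0 0 0 0 0 / 0 0 0 0 0 0 / 0 0 0 0 0 0
t=5: a0@(0,1) a1@(0,1) a2@(0,1) | pheromone: 0 25 0 0 0 0 / 0 0 0 0 0 0 / 0 0 0 0 0 0 / 0 0 0 0 0 0
t=6: a0@(0,1) a1@(0,1) a2@(0,1) | pheromone: 0 30 0 0 0 0 / 0 0 0 0 0 0 / 0 0 0 0 0 0 / 0 0 0 0 0 0
t=7: a0@(0,1) a1@(0,1) a2@(0,1) | pheromone: 0 35 0 0 0 0 / 0 0 0 0 0 0 / 0 0 0 0 0 0 / 0 0 0 0 0 0

(0, 1)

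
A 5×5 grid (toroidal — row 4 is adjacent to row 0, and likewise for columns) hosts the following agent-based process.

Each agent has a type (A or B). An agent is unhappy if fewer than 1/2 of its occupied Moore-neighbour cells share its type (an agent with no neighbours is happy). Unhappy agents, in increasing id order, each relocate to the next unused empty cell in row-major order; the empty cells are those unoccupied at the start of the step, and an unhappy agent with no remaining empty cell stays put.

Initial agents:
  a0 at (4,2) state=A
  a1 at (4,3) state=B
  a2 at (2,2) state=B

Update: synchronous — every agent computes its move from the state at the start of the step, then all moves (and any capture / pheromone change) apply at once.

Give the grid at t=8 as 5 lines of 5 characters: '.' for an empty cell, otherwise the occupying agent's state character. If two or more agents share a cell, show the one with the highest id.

t=1: a0@(0,0):A a1@(0,1):B a2@(2,2):B
t=2: a0@(0,2):A a1@(0,3):B a2@(2,2):B
t=3: a0@(0,0):A a1@(0,1):B a2@(2,2):B
t=4: a0@(0,2):A a1@(0,3):B a2@(2,2):B
t=5: a0@(0,0):A a1@(0,1):B a2@(2,2):B
t=6: a0@(0,2):A a1@(0,3):B a2@(2,2):B
t=7: a0@(0,0):A a1@(0,1):B a2@(2,2):B
t=8: a0@(0,2):A a1@(0,3):B a2@(2,2):B

..AB.
.....
..B..
.....
.....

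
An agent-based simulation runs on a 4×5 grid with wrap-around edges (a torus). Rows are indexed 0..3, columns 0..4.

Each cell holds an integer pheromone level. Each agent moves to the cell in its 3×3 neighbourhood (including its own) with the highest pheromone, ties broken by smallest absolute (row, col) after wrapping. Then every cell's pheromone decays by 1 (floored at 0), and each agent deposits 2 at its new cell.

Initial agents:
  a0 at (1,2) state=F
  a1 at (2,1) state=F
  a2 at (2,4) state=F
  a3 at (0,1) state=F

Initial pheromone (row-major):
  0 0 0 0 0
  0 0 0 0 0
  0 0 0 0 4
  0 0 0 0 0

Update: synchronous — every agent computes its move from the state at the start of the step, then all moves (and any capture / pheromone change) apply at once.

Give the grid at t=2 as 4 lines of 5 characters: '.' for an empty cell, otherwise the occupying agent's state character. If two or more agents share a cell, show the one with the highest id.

t=1: a0@(0,1) a1@(1,0) a2@(2,4) a3@(0,0) | pheromone: 2 2 0 0 0 / 2 0 0 0 0 / 0 0 0 0 5 / 0 0 0 0 0
t=2: a0@(0,0) a1@(2,4) a2@(2,4) a3@(0,0) | pheromone: 5 1 0 0 0 / 1 0 0 0 0 / 0 0 0 0 8 / 0 0 0 0 0

F....
.....
....F
.....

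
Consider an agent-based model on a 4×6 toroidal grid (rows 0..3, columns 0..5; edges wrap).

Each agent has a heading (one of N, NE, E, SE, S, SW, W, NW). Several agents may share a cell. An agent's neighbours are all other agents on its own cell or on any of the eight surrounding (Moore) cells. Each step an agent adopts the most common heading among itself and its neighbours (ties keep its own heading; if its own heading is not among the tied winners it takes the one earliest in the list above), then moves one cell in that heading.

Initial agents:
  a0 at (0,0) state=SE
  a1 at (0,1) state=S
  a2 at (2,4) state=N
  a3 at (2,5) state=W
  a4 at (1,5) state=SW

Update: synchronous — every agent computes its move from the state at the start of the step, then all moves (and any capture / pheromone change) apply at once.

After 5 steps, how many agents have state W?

t=1: a0@(1,1):SE a1@(1,1):S a2@(1,4):N a3@(2,4):W a4@(2,4):SW
t=2: a0@(2,2):SE a1@(2,1):S a2@(0,4):N a3@(2,3):W a4@(3,3):SW
t=3: a0@(3,3):SE a1@(3,1):S a2@(3,4):N a3@(2,2):W a4@(0,2):SW
t=4: a0@(0,4):SE a1@(0,1):S a2@(2,4):N a3@(2,1):W a4@(1,1):SW
t=5: a0@(1,5):SE a1@(1,1):S a2@(1,4):N a3@(2,0):W a4@(2,0):SW

1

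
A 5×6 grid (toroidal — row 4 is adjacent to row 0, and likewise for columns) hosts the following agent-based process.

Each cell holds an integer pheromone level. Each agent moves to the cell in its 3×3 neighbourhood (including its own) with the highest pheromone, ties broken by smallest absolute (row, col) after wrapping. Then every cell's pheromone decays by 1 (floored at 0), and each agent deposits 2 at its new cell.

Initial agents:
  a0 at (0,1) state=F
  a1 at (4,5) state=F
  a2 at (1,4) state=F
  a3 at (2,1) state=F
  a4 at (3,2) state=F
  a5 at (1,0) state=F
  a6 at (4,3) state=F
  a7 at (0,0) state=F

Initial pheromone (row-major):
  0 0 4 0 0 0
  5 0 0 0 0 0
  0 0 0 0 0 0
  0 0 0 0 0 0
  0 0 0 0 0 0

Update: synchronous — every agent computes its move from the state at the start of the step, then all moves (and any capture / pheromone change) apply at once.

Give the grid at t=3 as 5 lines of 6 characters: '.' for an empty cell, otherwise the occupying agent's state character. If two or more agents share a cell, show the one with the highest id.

..F...
F.....
......
......
......

t=1: a0@(1,0) a1@(0,0) a2@(0,3) a3@(1,0) a4@(2,1) a5@(1,0) a6@(0,2) a7@(1,0) | pheromone: 2 0 5 2 0 0 / 12 0 0 0 0 0 / 0 2 0 0 0 0 / 0 0 0 0 0 0 / 0 0 0 0 0 0
t=2: a0@(1,0) a1@(1,0) a2@(0,2) a3@(1,0) a4@(1,0) a5@(1,0) a6@(0,2) a7@(1,0) | pheromone: 1 0 8 1 0 0 / 23 0 0 0 0 0 / 0 1 0 0 0 0 / 0 0 0 0 0 0 / 0 0 0 0 0 0
t=3: a0@(1,0) a1@(1,0) a2@(0,2) a3@(1,0) a4@(1,0) a5@(1,0) a6@(0,2) a7@(1,0) | pheromone: 0 0 11 0 0 0 / 34 0 0 0 0 0 / 0 0 0 0 0 0 / 0 0 0 0 0 0 / 0 0 0 0 0 0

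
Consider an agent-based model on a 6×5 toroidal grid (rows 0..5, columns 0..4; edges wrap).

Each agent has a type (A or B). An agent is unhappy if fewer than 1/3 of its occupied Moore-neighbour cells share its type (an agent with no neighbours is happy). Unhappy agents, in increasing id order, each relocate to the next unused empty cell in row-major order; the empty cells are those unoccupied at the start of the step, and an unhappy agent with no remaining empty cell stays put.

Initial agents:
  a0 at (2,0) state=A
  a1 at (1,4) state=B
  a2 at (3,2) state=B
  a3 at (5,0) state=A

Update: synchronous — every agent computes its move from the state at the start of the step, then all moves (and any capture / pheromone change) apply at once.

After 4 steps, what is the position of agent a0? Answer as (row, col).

(0, 0)

t=1: a0@(0,0):A a1@(0,1):B a2@(3,2):B a3@(5,0):A
t=2: a0@(0,0):A a1@(0,2):B a2@(3,2):B a3@(5,0):A
t=3: (unchanged — steady state)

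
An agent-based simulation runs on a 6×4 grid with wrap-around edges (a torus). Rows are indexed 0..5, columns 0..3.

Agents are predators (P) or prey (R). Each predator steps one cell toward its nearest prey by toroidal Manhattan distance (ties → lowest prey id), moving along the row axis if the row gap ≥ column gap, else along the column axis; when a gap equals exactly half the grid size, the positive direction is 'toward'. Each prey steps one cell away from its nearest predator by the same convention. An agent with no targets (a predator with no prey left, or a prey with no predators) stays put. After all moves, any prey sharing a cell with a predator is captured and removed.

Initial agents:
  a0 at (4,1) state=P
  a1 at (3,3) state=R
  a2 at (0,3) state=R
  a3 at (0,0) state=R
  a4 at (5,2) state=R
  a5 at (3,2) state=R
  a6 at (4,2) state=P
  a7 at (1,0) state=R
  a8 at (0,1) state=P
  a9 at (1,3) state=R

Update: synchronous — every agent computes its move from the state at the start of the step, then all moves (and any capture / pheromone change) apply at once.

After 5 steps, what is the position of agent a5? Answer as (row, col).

(4, 2)

t=1: a0@(5,1):P a1@(2,3):R a2@(0,2):R a3@(0,3):R a4@(0,2):R a5@(2,2):R a6@(5,2):P a7@(2,0):R a8@(0,0):P a9@(1,2):R
t=2: a0@(0,1):P a1@(3,3):R a2@(1,2):R a4@(1,2):R a5@(1,2):R a6@(0,2):P a7@(3,0):R a8@(0,3):P a9@(2,2):R
t=3: a0@(1,1):P a1@(2,3):R a2@(2,2):R a4@(2,2):R a5@(2,2):R a6@(1,2):P a7@(2,0):R a8@(1,3):P a9@(3,2):R
t=4: a0@(2,1):P a1@(3,3):R a2@(3,2):R a4@(3,2):R a5@(3,2):R a6@(2,2):P a7@(3,0):R a8@(2,3):P a9@(4,2):R
t=5: a0@(3,1):P a1@(4,3):R a2@(4,2):R a4@(4,2):R a5@(4,2):R a6@(3,2):P a7@(4,0):R a8@(3,3):P a9@(5,2):R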